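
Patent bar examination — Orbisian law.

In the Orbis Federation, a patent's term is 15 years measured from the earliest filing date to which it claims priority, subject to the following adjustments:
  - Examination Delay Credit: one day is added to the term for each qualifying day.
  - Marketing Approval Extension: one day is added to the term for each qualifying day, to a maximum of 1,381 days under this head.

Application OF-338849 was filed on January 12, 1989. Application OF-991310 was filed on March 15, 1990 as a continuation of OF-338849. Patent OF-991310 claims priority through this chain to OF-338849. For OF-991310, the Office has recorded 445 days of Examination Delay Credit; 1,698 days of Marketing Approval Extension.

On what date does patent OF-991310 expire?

Earliest priority filing: 12 January 1989.
Base term: 12 January 1989 + 15 years → 12 January 2004.
Examination Delay Credit: +445 days → 1 April 2005.
Marketing Approval Extension: 1698 days claimed exceeds the 1381-day cap, so +1381 days → 11 January 2009.

January 11, 2009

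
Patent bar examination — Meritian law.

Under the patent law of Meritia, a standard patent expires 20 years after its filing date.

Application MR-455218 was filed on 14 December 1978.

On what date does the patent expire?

December 14, 1998

Filing date + 20 years → 14 December 1998.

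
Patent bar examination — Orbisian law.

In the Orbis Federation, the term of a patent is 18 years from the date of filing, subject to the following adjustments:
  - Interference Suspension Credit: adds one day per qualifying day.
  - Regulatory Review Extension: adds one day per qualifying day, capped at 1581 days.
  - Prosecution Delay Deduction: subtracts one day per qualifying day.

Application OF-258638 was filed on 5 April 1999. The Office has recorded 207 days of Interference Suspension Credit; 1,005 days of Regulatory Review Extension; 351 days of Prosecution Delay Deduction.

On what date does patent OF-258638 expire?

2019-08-14

Base term: filing date + 18 years → 5 April 2017.
Interference Suspension Credit: +207 days → 29 October 2017.
Regulatory Review Extension: 1005 days (within the 1581-day cap) → +1005 days → 30 July 2020.
Prosecution Delay Deduction: −351 days → 14 August 2019.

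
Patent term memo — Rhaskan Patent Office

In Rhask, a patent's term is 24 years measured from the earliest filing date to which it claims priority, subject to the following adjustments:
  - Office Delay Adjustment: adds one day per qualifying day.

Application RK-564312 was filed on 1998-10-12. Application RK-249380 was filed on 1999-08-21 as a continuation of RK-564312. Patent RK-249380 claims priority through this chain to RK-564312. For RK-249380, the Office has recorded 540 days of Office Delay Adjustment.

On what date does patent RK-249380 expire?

Earliest priority filing: 12 October 1998.
Base term: 12 October 1998 + 24 years → 12 October 2022.
Office Delay Adjustment: +540 days → 4 April 2024.

2024-04-04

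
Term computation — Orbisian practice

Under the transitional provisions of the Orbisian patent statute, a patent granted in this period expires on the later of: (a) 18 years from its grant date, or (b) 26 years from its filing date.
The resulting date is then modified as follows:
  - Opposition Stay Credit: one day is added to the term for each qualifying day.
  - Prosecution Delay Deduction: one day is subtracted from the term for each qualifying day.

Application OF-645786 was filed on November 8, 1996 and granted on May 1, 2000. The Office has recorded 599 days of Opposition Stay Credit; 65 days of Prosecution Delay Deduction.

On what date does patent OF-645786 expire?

(a) grant + 18 years → 1 May 2018.
(b) filing + 26 years → 8 November 2022.
Later of the two: 8 November 2022.
Opposition Stay Credit: +599 days → 29 June 2024.
Prosecution Delay Deduction: −65 days → 25 April 2024.

2024-04-25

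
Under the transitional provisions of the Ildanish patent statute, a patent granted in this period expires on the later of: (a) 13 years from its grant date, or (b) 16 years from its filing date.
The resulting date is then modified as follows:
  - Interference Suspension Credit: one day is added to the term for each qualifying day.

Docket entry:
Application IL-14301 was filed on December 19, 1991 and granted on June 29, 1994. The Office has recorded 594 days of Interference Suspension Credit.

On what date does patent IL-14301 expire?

(a) grant + 13 years → 29 June 2007.
(b) filing + 16 years → 19 December 2007.
Later of the two: 19 December 2007.
Interference Suspension Credit: +594 days → 4 August 2009.

2009-08-04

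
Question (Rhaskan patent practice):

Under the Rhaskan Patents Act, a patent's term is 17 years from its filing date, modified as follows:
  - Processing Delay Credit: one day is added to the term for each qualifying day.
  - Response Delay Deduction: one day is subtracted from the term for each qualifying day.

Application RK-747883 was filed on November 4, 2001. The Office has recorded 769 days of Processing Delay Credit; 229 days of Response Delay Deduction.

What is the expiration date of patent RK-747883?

April 27, 2020

Base term: filing date + 17 years → 4 November 2018.
Processing Delay Credit: +769 days → 12 December 2020.
Response Delay Deduction: −229 days → 27 April 2020.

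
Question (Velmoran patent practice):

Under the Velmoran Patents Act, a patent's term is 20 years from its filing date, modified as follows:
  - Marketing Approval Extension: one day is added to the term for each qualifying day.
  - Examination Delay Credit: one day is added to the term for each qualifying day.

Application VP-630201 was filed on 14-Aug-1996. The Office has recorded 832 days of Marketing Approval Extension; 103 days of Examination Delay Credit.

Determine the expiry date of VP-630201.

Base term: filing date + 20 years → 14 August 2016.
Marketing Approval Extension: +832 days → 24 November 2018.
Examination Delay Credit: +103 days → 7 March 2019.

March 7, 2019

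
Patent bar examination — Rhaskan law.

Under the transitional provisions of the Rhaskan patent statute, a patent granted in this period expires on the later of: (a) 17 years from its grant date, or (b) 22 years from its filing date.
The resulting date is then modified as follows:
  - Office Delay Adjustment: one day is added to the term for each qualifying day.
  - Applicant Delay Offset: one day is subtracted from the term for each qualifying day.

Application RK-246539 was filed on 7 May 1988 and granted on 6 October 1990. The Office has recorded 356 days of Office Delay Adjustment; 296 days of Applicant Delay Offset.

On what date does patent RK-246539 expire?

(a) grant + 17 years → 6 October 2007.
(b) filing + 22 years → 7 May 2010.
Later of the two: 7 May 2010.
Office Delay Adjustment: +356 days → 28 April 2011.
Applicant Delay Offset: −296 days → 6 July 2010.

July 6, 2010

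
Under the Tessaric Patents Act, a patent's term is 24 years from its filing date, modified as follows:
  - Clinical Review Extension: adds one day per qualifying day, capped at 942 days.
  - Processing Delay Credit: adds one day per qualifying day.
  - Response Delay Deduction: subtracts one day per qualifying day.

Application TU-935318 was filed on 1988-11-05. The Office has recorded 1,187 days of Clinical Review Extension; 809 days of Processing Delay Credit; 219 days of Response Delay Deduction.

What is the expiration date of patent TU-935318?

Base term: filing date + 24 years → 5 November 2012.
Clinical Review Extension: 1187 days claimed exceeds the 942-day cap, so +942 days → 5 June 2015.
Processing Delay Credit: +809 days → 22 August 2017.
Response Delay Deduction: −219 days → 15 January 2017.

2017-01-15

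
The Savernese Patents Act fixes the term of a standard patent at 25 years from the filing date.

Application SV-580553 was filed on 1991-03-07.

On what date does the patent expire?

March 7, 2016

Filing date + 25 years → 7 March 2016.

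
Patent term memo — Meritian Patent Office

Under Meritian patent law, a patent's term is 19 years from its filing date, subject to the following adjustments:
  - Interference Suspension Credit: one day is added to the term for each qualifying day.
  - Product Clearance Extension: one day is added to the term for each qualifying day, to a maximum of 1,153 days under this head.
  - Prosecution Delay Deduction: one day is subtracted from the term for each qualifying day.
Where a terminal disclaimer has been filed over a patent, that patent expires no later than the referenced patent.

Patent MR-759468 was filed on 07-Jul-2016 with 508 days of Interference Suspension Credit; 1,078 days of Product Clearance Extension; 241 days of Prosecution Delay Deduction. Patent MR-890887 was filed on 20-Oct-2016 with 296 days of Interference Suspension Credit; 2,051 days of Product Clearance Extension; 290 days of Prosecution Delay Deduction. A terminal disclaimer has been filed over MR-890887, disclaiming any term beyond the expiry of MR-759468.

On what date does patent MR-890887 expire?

Natural term of MR-890887:
  Base: filing + 19 years → 20 October 2035.
  Interference Suspension Credit: +296 days → 11 August 2036.
  Product Clearance Extension: 2051 days claimed exceeds the 1153-day cap, so +1153 days → 8 October 2039.
  Prosecution Delay Deduction: −290 days → 22 December 2038.
Expiry of referenced patent MR-759468:
  Base: filing + 19 years → 7 July 2035.
  Interference Suspension Credit: +508 days → 26 November 2036.
  Product Clearance Extension: 1078 days (within the 1153-day cap) → +1078 days → 9 November 2039.
  Prosecution Delay Deduction: −241 days → 13 March 2039.
Terminal disclaimer: MR-890887 expires on the earlier of 22 December 2038 and 13 March 2039.

December 22, 2038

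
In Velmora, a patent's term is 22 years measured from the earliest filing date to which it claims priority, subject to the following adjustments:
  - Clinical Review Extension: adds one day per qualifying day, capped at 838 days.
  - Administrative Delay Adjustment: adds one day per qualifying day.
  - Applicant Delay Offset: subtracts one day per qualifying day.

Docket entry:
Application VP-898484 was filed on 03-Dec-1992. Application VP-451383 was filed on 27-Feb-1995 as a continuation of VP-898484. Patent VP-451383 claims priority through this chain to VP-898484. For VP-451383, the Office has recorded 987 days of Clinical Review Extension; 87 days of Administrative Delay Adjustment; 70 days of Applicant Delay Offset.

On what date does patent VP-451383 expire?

April 6, 2017

Earliest priority filing: 3 December 1992.
Base term: 3 December 1992 + 22 years → 3 December 2014.
Clinical Review Extension: 987 days claimed exceeds the 838-day cap, so +838 days → 20 March 2017.
Administrative Delay Adjustment: +87 days → 15 June 2017.
Applicant Delay Offset: −70 days → 6 April 2017.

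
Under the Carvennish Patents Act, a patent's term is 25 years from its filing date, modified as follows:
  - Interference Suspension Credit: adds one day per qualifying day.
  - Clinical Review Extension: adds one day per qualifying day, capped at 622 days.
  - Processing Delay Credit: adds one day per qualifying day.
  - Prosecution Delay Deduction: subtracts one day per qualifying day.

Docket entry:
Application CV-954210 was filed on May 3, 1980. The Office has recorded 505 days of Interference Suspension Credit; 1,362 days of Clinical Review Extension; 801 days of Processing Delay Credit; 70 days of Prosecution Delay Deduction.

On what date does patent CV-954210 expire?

Base term: filing date + 25 years → 3 May 2005.
Interference Suspension Credit: +505 days → 20 September 2006.
Clinical Review Extension: 1362 days claimed exceeds the 622-day cap, so +622 days → 3 June 2008.
Processing Delay Credit: +801 days → 13 August 2010.
Prosecution Delay Deduction: −70 days → 4 June 2010.

2010-06-04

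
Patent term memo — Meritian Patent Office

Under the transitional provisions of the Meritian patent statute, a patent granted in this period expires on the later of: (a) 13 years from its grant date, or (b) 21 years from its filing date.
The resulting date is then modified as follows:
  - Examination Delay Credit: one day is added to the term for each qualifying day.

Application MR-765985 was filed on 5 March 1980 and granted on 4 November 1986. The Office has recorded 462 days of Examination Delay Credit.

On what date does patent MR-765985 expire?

June 10, 2002

(a) grant + 13 years → 4 November 1999.
(b) filing + 21 years → 5 March 2001.
Later of the two: 5 March 2001.
Examination Delay Credit: +462 days → 10 June 2002.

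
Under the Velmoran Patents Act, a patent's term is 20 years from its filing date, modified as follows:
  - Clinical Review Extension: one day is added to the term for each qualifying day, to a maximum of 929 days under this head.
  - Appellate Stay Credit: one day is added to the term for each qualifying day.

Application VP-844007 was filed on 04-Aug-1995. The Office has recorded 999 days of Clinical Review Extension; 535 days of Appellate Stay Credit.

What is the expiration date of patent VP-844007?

Base term: filing date + 20 years → 4 August 2015.
Clinical Review Extension: 999 days claimed exceeds the 929-day cap, so +929 days → 18 February 2018.
Appellate Stay Credit: +535 days → 7 August 2019.

August 7, 2019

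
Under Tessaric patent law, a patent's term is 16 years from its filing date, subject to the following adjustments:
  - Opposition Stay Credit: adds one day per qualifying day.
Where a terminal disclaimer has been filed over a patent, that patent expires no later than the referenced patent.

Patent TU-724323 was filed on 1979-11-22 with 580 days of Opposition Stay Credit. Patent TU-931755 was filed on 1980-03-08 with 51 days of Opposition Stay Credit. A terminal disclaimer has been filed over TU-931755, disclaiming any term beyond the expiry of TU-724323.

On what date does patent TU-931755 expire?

1996-04-28

Natural term of TU-931755:
  Base: filing + 16 years → 8 March 1996.
  Opposition Stay Credit: +51 days → 28 April 1996.
Expiry of referenced patent TU-724323:
  Base: filing + 16 years → 22 November 1995.
  Opposition Stay Credit: +580 days → 24 June 1997.
Terminal disclaimer: TU-931755 expires on the earlier of 28 April 1996 and 24 June 1997.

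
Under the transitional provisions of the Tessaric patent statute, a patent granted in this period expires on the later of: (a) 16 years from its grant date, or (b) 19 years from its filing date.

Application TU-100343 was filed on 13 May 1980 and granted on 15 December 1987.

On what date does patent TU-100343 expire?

December 15, 2003

(a) grant + 16 years → 15 December 2003.
(b) filing + 19 years → 13 May 1999.
Later of the two: 15 December 2003.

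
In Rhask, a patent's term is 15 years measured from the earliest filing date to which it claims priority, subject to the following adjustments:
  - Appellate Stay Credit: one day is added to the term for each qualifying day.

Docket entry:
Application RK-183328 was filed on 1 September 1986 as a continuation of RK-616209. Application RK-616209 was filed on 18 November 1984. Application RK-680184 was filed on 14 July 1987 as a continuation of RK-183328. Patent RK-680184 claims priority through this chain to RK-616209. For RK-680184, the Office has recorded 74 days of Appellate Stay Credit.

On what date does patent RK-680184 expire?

Earliest priority filing: 18 November 1984.
Base term: 18 November 1984 + 15 years → 18 November 1999.
Appellate Stay Credit: +74 days → 31 January 2000.

2000-01-31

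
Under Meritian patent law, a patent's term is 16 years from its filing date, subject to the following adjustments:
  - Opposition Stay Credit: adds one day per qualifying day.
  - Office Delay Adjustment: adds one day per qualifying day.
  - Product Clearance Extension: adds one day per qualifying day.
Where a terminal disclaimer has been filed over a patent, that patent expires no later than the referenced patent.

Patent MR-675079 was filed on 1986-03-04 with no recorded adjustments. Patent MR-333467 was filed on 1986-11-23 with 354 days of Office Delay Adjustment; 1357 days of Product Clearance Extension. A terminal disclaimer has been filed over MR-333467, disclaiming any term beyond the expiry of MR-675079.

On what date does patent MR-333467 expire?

Natural term of MR-333467:
  Base: filing + 16 years → 23 November 2002.
  Office Delay Adjustment: +354 days → 12 November 2003.
  Product Clearance Extension: +1357 days → 31 July 2007.
Expiry of referenced patent MR-675079:
  Base: filing + 16 years → 4 March 2002.
Terminal disclaimer: MR-333467 expires on the earlier of 31 July 2007 and 4 March 2002.

2002-03-04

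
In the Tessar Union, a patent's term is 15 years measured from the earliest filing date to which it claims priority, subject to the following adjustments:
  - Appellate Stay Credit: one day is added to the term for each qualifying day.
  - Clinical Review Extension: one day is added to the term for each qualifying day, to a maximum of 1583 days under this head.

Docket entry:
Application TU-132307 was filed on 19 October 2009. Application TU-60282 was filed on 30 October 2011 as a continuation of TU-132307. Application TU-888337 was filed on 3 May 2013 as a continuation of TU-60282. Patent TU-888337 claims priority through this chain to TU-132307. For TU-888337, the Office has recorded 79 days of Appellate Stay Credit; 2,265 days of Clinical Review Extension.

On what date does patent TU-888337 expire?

Earliest priority filing: 19 October 2009.
Base term: 19 October 2009 + 15 years → 19 October 2024.
Appellate Stay Credit: +79 days → 6 January 2025.
Clinical Review Extension: 2265 days claimed exceeds the 1583-day cap, so +1583 days → 8 May 2029.

May 8, 2029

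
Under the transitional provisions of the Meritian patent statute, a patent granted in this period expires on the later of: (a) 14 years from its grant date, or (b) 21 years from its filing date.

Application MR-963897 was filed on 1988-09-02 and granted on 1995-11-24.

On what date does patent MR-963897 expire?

2009-11-24

(a) grant + 14 years → 24 November 2009.
(b) filing + 21 years → 2 September 2009.
Later of the two: 24 November 2009.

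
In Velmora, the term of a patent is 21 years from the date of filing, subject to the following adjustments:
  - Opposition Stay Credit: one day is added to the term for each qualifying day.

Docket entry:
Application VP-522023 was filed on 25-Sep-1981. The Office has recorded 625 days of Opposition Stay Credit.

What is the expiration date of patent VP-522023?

Base term: filing date + 21 years → 25 September 2002.
Opposition Stay Credit: +625 days → 11 June 2004.

2004-06-11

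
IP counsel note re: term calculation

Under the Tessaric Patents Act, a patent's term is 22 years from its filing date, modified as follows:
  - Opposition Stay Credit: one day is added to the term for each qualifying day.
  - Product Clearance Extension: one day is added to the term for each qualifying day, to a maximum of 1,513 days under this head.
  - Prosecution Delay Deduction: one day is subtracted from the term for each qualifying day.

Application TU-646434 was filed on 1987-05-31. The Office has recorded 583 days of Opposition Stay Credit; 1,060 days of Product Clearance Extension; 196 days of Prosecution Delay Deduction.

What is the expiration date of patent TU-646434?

Base term: filing date + 22 years → 31 May 2009.
Opposition Stay Credit: +583 days → 4 January 2011.
Product Clearance Extension: 1060 days (within the 1513-day cap) → +1060 days → 29 November 2013.
Prosecution Delay Deduction: −196 days → 17 May 2013.

2013-05-17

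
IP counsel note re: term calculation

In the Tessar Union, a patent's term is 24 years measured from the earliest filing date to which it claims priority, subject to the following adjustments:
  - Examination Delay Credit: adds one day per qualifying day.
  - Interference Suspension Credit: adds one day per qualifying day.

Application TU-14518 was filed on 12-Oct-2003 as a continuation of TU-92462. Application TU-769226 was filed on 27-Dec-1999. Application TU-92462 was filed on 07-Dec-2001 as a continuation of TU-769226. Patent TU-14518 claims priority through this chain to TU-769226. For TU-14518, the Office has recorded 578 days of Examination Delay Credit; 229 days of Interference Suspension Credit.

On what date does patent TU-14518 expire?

March 13, 2026

Earliest priority filing: 27 December 1999.
Base term: 27 December 1999 + 24 years → 27 December 2023.
Examination Delay Credit: +578 days → 27 July 2025.
Interference Suspension Credit: +229 days → 13 March 2026.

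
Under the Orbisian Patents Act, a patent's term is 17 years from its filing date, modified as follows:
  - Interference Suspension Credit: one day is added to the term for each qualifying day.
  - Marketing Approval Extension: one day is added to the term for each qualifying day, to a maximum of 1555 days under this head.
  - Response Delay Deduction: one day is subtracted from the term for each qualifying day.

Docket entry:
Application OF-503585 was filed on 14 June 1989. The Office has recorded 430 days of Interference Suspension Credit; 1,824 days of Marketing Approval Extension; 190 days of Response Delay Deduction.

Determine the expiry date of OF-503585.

2011-05-14

Base term: filing date + 17 years → 14 June 2006.
Interference Suspension Credit: +430 days → 18 August 2007.
Marketing Approval Extension: 1824 days claimed exceeds the 1555-day cap, so +1555 days → 20 November 2011.
Response Delay Deduction: −190 days → 14 May 2011.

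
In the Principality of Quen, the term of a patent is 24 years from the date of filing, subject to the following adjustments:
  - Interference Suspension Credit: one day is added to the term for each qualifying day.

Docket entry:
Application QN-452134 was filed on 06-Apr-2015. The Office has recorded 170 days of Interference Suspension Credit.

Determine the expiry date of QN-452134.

2039-09-23

Base term: filing date + 24 years → 6 April 2039.
Interference Suspension Credit: +170 days → 23 September 2039.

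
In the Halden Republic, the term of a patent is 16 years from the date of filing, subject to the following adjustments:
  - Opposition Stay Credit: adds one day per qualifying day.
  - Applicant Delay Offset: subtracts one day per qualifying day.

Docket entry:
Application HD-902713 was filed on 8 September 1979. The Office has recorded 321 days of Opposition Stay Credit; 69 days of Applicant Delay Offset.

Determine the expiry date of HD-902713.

Base term: filing date + 16 years → 8 September 1995.
Opposition Stay Credit: +321 days → 25 July 1996.
Applicant Delay Offset: −69 days → 17 May 1996.

1996-05-17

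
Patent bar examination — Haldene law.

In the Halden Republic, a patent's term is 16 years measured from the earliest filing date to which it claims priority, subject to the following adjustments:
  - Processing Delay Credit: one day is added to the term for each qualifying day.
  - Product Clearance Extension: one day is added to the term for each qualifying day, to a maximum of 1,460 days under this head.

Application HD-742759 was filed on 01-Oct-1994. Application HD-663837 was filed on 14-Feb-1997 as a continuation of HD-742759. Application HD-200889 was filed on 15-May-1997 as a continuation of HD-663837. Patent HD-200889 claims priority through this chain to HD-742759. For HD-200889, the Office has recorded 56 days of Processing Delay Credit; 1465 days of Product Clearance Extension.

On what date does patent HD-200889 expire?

2014-11-25

Earliest priority filing: 1 October 1994.
Base term: 1 October 1994 + 16 years → 1 October 2010.
Processing Delay Credit: +56 days → 26 November 2010.
Product Clearance Extension: 1465 days claimed exceeds the 1460-day cap, so +1460 days → 25 November 2014.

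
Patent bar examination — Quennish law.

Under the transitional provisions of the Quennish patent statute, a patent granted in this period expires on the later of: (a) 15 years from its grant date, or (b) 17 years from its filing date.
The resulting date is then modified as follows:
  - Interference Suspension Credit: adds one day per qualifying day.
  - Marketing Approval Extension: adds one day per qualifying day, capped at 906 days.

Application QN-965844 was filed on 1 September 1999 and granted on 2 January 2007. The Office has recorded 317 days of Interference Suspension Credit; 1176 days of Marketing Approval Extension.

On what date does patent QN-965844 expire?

(a) grant + 15 years → 2 January 2022.
(b) filing + 17 years → 1 September 2016.
Later of the two: 2 January 2022.
Interference Suspension Credit: +317 days → 15 November 2022.
Marketing Approval Extension: 1176 days claimed exceeds the 906-day cap, so +906 days → 9 May 2025.

May 9, 2025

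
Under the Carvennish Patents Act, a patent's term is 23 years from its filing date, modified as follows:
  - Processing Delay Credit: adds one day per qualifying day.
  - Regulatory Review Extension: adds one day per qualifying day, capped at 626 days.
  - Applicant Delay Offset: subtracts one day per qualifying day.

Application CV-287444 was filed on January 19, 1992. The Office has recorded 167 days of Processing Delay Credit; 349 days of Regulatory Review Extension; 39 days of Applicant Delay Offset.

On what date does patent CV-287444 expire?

2016-05-10

Base term: filing date + 23 years → 19 January 2015.
Processing Delay Credit: +167 days → 5 July 2015.
Regulatory Review Extension: 349 days (within the 626-day cap) → +349 days → 18 June 2016.
Applicant Delay Offset: −39 days → 10 May 2016.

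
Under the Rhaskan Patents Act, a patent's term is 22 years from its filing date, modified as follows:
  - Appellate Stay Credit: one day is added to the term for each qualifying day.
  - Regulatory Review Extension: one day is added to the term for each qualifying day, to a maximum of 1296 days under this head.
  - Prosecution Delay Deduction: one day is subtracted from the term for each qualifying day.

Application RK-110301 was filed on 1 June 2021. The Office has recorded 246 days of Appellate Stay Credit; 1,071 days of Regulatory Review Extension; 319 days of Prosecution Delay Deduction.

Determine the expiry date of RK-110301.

2046-02-23

Base term: filing date + 22 years → 1 June 2043.
Appellate Stay Credit: +246 days → 2 February 2044.
Regulatory Review Extension: 1071 days (within the 1296-day cap) → +1071 days → 8 January 2047.
Prosecution Delay Deduction: −319 days → 23 February 2046.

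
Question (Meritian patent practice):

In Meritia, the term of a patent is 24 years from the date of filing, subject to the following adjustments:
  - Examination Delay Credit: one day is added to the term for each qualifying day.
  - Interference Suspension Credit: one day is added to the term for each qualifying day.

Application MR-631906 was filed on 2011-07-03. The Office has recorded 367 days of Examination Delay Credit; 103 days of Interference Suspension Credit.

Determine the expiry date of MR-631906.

Base term: filing date + 24 years → 3 July 2035.
Examination Delay Credit: +367 days → 4 July 2036.
Interference Suspension Credit: +103 days → 15 October 2036.

October 15, 2036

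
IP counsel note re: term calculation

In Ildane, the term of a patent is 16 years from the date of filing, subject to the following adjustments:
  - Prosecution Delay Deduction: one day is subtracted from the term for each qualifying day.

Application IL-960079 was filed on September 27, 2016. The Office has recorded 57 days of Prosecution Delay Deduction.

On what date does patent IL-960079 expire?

Base term: filing date + 16 years → 27 September 2032.
Prosecution Delay Deduction: −57 days → 1 August 2032.

August 1, 2032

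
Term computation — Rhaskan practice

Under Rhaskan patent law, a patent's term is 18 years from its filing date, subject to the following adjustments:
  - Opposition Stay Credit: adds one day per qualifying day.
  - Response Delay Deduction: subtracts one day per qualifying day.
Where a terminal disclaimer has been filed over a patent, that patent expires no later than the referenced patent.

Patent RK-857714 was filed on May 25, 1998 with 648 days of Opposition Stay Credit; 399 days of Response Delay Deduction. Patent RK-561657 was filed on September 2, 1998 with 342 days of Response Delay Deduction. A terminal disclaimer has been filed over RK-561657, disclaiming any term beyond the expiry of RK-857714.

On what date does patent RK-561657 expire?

September 26, 2015

Natural term of RK-561657:
  Base: filing + 18 years → 2 September 2016.
  Response Delay Deduction: −342 days → 26 September 2015.
Expiry of referenced patent RK-857714:
  Base: filing + 18 years → 25 May 2016.
  Opposition Stay Credit: +648 days → 4 March 2018.
  Response Delay Deduction: −399 days → 29 January 2017.
Terminal disclaimer: RK-561657 expires on the earlier of 26 September 2015 and 29 January 2017.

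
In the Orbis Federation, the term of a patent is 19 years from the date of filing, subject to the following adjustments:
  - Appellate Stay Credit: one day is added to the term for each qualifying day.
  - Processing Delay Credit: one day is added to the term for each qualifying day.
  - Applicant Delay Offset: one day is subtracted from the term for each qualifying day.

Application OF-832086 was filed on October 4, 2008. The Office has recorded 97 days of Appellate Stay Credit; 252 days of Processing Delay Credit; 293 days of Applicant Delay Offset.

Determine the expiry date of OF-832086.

Base term: filing date + 19 years → 4 October 2027.
Appellate Stay Credit: +97 days → 9 January 2028.
Processing Delay Credit: +252 days → 17 September 2028.
Applicant Delay Offset: −293 days → 29 November 2027.

November 29, 2027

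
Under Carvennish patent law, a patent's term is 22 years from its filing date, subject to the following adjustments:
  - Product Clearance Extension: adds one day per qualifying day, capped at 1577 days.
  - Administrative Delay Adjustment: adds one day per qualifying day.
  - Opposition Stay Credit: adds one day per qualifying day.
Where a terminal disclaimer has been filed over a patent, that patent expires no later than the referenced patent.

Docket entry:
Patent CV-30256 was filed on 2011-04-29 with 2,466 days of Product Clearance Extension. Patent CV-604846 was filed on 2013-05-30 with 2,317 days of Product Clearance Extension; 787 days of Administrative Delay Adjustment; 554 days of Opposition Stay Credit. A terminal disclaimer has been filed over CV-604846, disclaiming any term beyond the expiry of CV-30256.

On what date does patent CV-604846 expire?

August 23, 2037

Natural term of CV-604846:
  Base: filing + 22 years → 30 May 2035.
  Product Clearance Extension: 2317 days claimed exceeds the 1577-day cap, so +1577 days → 23 September 2039.
  Administrative Delay Adjustment: +787 days → 18 November 2041.
  Opposition Stay Credit: +554 days → 26 May 2043.
Expiry of referenced patent CV-30256:
  Base: filing + 22 years → 29 April 2033.
  Product Clearance Extension: 2466 days claimed exceeds the 1577-day cap, so +1577 days → 23 August 2037.
Terminal disclaimer: CV-604846 expires on the earlier of 26 May 2043 and 23 August 2037.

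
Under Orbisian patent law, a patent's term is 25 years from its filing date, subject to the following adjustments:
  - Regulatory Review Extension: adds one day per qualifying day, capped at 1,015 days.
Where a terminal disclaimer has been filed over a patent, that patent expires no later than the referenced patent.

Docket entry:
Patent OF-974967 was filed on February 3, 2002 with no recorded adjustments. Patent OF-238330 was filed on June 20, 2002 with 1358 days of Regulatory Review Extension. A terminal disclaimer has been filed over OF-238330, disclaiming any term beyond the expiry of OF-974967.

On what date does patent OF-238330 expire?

Natural term of OF-238330:
  Base: filing + 25 years → 20 June 2027.
  Regulatory Review Extension: 1358 days claimed exceeds the 1015-day cap, so +1015 days → 31 March 2030.
Expiry of referenced patent OF-974967:
  Base: filing + 25 years → 3 February 2027.
Terminal disclaimer: OF-238330 expires on the earlier of 31 March 2030 and 3 February 2027.

February 3, 2027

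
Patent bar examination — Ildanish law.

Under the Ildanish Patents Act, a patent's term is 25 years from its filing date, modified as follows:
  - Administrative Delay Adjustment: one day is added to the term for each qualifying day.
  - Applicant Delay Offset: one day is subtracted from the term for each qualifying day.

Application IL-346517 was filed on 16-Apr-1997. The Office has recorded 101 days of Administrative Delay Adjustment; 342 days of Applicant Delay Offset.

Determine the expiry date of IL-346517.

August 18, 2021

Base term: filing date + 25 years → 16 April 2022.
Administrative Delay Adjustment: +101 days → 26 July 2022.
Applicant Delay Offset: −342 days → 18 August 2021.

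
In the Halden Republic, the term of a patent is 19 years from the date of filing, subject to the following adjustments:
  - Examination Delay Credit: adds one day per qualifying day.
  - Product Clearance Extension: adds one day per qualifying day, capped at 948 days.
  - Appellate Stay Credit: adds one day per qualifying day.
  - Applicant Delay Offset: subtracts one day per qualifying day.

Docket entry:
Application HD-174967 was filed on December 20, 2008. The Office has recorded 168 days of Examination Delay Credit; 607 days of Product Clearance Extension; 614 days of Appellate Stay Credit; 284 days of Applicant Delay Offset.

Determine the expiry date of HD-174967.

Base term: filing date + 19 years → 20 December 2027.
Examination Delay Credit: +168 days → 5 June 2028.
Product Clearance Extension: 607 days (within the 948-day cap) → +607 days → 2 February 2030.
Appellate Stay Credit: +614 days → 9 October 2031.
Applicant Delay Offset: −284 days → 29 December 2030.

2030-12-29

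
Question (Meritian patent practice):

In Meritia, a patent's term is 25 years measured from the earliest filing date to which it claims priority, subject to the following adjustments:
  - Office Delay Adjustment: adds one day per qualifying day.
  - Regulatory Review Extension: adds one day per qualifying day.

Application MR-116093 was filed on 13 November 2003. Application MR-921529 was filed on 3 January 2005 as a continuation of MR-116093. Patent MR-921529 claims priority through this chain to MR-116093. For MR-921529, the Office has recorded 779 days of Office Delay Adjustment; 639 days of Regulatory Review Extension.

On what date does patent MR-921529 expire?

October 1, 2032

Earliest priority filing: 13 November 2003.
Base term: 13 November 2003 + 25 years → 13 November 2028.
Office Delay Adjustment: +779 days → 1 January 2031.
Regulatory Review Extension: +639 days → 1 October 2032.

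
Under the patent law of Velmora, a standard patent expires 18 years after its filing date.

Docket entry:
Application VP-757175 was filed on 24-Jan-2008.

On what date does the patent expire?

2026-01-24

Filing date + 18 years → 24 January 2026.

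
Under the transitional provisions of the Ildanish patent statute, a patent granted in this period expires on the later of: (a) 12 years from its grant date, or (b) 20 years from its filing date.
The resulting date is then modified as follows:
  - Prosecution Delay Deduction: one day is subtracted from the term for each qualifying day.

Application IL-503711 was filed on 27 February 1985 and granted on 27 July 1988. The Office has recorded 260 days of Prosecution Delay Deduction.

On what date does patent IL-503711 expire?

(a) grant + 12 years → 27 July 2000.
(b) filing + 20 years → 27 February 2005.
Later of the two: 27 February 2005.
Prosecution Delay Deduction: −260 days → 12 June 2004.

June 12, 2004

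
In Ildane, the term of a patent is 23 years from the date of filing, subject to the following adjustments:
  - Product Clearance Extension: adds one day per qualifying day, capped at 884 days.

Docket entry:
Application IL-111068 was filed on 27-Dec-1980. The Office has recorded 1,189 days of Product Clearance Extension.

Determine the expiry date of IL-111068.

May 29, 2006

Base term: filing date + 23 years → 27 December 2003.
Product Clearance Extension: 1189 days claimed exceeds the 884-day cap, so +884 days → 29 May 2006.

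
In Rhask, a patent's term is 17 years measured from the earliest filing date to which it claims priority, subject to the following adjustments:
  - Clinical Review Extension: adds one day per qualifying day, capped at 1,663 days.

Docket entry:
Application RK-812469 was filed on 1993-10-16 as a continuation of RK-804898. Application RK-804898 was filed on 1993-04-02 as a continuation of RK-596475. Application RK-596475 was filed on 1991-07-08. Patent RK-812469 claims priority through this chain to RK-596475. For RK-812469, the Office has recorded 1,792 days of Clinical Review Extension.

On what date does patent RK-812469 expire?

2013-01-26

Earliest priority filing: 8 July 1991.
Base term: 8 July 1991 + 17 years → 8 July 2008.
Clinical Review Extension: 1792 days claimed exceeds the 1663-day cap, so +1663 days → 26 January 2013.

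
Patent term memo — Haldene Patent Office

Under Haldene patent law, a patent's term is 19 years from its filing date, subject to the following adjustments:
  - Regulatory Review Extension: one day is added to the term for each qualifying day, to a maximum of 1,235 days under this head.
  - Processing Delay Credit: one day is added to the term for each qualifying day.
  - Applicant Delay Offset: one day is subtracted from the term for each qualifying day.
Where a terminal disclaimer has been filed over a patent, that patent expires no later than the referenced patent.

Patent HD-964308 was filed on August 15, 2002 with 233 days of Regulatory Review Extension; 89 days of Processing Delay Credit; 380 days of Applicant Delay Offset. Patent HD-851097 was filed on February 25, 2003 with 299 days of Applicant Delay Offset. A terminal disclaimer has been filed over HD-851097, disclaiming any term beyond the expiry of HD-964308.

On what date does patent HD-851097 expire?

Natural term of HD-851097:
  Base: filing + 19 years → 25 February 2022.
  Applicant Delay Offset: −299 days → 2 May 2021.
Expiry of referenced patent HD-964308:
  Base: filing + 19 years → 15 August 2021.
  Regulatory Review Extension: 233 days (within the 1235-day cap) → +233 days → 5 April 2022.
  Processing Delay Credit: +89 days → 3 July 2022.
  Applicant Delay Offset: −380 days → 18 June 2021.
Terminal disclaimer: HD-851097 expires on the earlier of 2 May 2021 and 18 June 2021.

2021-05-02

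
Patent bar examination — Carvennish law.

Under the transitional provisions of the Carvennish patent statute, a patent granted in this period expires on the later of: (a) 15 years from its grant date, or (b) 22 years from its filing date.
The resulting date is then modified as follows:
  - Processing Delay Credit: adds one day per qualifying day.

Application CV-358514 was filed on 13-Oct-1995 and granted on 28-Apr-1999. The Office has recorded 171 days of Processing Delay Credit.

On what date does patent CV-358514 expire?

(a) grant + 15 years → 28 April 2014.
(b) filing + 22 years → 13 October 2017.
Later of the two: 13 October 2017.
Processing Delay Credit: +171 days → 2 April 2018.

2018-04-02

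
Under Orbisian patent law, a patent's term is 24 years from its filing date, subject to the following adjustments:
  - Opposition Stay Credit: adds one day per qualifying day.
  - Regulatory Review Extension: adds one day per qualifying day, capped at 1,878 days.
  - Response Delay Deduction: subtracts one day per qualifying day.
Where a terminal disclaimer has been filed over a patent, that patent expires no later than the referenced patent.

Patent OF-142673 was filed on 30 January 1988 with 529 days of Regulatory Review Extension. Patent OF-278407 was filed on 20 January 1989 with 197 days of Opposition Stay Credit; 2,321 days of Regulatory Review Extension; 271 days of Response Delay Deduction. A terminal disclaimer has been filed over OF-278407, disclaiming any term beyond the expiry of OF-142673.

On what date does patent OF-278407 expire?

2013-07-12

Natural term of OF-278407:
  Base: filing + 24 years → 20 January 2013.
  Opposition Stay Credit: +197 days → 5 August 2013.
  Regulatory Review Extension: 2321 days claimed exceeds the 1878-day cap, so +1878 days → 26 September 2018.
  Response Delay Deduction: −271 days → 29 December 2017.
Expiry of referenced patent OF-142673:
  Base: filing + 24 years → 30 January 2012.
  Regulatory Review Extension: 529 days (within the 1878-day cap) → +529 days → 12 July 2013.
Terminal disclaimer: OF-278407 expires on the earlier of 29 December 2017 and 12 July 2013.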